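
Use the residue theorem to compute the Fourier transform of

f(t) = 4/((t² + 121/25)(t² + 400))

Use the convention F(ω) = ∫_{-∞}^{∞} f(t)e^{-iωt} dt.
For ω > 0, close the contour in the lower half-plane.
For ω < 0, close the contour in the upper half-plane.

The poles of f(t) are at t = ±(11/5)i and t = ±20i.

Let g(z) = f(z)e^{-iωz}; for large |z| the factor e^{-iωz} decays in the lower half-plane when ω > 0 and in the upper half-plane when ω < 0.

Case ω > 0 (lower half-plane, clockwise contour ⇒ F(ω) = -2πi·ΣRes):
  Res_{z = - \frac{11 i}{5}} g(z) = \frac{250 i e^{- \frac{11 \omega}{5}}}{108669}
  Res_{z = - 20 i} g(z) = - \frac{5 i e^{- 20 \omega}}{19758}
  F(ω) = -2πi·ΣRes = - \frac{5 \pi e^{- 20 \omega}}{9879} + \frac{500 \pi e^{- \frac{11 \omega}{5}}}{108669}

Case ω < 0 (upper half-plane, counterclockwise contour ⇒ F(ω) = +2πi·ΣRes):
  Res_{z = \frac{11 i}{5}} g(z) = - \frac{250 i e^{\frac{11 \omega}{5}}}{108669}
  Res_{z = 20 i} g(z) = \frac{5 i e^{20 \omega}}{19758}
  F(ω) = 2πi·ΣRes = \frac{5 \pi \left(100 e^{\frac{11 \omega}{5}} - 11 e^{20 \omega}\right)}{108669}

Both cases combine into a single formula in |ω|:

F(ω) = - \frac{5 \pi e^{- 20 \left|{\omega}\right|}}{9879} + \frac{500 \pi e^{- \frac{11 \left|{\omega}\right|}{5}}}{108669}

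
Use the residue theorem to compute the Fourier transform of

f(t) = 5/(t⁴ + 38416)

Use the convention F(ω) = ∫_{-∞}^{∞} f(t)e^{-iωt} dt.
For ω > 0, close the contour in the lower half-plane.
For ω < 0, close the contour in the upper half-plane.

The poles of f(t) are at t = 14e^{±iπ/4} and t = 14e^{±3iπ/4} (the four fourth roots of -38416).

Let g(z) = f(z)e^{-iωz}; for large |z| the factor e^{-iωz} decays in the lower half-plane when ω > 0 and in the upper half-plane when ω < 0.

Case ω > 0 (lower half-plane, clockwise contour ⇒ F(ω) = -2πi·ΣRes):
  Res_{z = - 7 \sqrt{2} - 7 \sqrt{2} i} g(z) = \frac{5 \sqrt{2} i \left(1 - i\right) e^{7 \sqrt{2} \omega \left(-1 + i\right)}}{21952}
  Res_{z = 7 \sqrt{2} - 7 \sqrt{2} i} g(z) = \frac{5 \sqrt{2} i \left(1 + i\right) e^{- 7 \sqrt{2} \omega \left(1 + i\right)}}{21952}
  F(ω) = -2πi·ΣRes = \frac{5 \sqrt{2} \pi \left(1 - i\right) \left(e^{14 \sqrt{2} i \omega} + i\right) e^{- 7 \sqrt{2} \omega \left(1 + i\right)}}{10976} = \frac{5 \pi e^{- 7 \sqrt{2} \omega} \sin{\left(7 \sqrt{2} \omega + \frac{\pi}{4} \right)}}{2744}

Case ω < 0 (upper half-plane, counterclockwise contour ⇒ F(ω) = +2πi·ΣRes):
  Res_{z = 7 \sqrt{2} + 7 \sqrt{2} i} g(z) = \frac{5 \sqrt{2} i \left(-1 + i\right) e^{7 \sqrt{2} \omega \left(1 - i\right)}}{21952}
  Res_{z = - 7 \sqrt{2} + 7 \sqrt{2} i} g(z) = \frac{5 \sqrt{2} \left(1 - i\right) e^{7 \sqrt{2} \omega \left(1 + i\right)}}{21952}
  F(ω) = 2πi·ΣRes = - \frac{5 \sqrt{2} i \pi \left(i \left(1 - i\right) e^{7 \sqrt{2} \omega \left(1 - i\right)} - \left(1 - i\right) e^{7 \sqrt{2} \omega \left(1 + i\right)}\right)}{10976} = \frac{5 \pi e^{7 \sqrt{2} \omega} \cos{\left(7 \sqrt{2} \omega + \frac{\pi}{4} \right)}}{2744}

Both cases combine into a single formula in |ω|:

F(ω) = \frac{5 \pi e^{- 7 \sqrt{2} \left|{\omega}\right|} \sin{\left(7 \sqrt{2} \left|{\omega}\right| + \frac{\pi}{4} \right)}}{2744}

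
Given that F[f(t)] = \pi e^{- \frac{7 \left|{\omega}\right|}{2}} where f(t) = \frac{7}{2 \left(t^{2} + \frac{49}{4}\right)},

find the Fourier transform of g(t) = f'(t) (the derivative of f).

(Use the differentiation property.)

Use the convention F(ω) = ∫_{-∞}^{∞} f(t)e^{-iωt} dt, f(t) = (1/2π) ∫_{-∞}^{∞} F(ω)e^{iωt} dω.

F[g](ω) = i \pi \omega e^{- \frac{7 \left|{\omega}\right|}{2}}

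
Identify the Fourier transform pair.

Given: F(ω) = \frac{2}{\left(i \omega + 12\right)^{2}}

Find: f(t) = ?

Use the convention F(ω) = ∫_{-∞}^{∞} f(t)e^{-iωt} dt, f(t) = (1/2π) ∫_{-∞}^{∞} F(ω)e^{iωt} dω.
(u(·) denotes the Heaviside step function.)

f(t) = 2 t e^{- 12 t} u\left(t\right)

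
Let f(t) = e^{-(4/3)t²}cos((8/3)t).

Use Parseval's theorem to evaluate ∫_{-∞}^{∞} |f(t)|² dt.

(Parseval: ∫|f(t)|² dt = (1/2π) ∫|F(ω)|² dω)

∫|f(t)|² dt = \frac{\sqrt{6} \sqrt{\pi} \left(1 + e^{\frac{8}{3}}\right)}{8 e^{\frac{8}{3}}}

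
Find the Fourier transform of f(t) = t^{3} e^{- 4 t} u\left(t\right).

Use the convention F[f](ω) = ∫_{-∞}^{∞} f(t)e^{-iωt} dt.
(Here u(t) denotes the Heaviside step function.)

F(ω) = \frac{6}{\left(i \omega + 4\right)^{4}}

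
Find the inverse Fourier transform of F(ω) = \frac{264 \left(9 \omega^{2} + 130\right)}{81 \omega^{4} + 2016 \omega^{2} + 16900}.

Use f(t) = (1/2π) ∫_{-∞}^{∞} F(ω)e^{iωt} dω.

f(t) = 4 e^{- \frac{11 \left|{t}\right|}{3}} \cos{\left(\left|{t}\right| \right)}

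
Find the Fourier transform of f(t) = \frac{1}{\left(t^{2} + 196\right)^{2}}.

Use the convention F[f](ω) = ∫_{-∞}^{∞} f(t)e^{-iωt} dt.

F(ω) = \frac{\pi \left(14 \left|{\omega}\right| + 1\right) e^{- 14 \left|{\omega}\right|}}{5488}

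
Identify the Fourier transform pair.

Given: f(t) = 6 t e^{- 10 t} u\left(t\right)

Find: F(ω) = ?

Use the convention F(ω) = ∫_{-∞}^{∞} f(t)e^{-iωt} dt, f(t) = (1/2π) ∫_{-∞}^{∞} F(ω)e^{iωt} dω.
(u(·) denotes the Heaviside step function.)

F(ω) = \frac{6}{\left(i \omega + 10\right)^{2}}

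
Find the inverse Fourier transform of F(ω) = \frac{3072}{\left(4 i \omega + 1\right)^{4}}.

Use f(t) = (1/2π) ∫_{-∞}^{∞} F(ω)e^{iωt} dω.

f(t) = 2 t^{3} e^{- \frac{t}{4}} u\left(t\right)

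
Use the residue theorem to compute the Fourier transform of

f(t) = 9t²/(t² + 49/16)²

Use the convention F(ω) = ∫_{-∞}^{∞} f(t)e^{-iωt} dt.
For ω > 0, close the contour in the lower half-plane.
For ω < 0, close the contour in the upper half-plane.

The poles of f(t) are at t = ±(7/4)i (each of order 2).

Let g(z) = f(z)e^{-iωz}; for large |z| the factor e^{-iωz} decays in the lower half-plane when ω > 0 and in the upper half-plane when ω < 0.

Case ω > 0 (lower half-plane, clockwise contour ⇒ F(ω) = -2πi·ΣRes):
  Res_{z = - \frac{7 i}{4}} g(z) = \frac{9 i \left(4 - 7 \omega\right) e^{- \frac{7 \omega}{4}}}{28} (pole of order 2)
  F(ω) = -2πi·ΣRes = \frac{9 \pi \left(4 - 7 \omega\right) e^{- \frac{7 \omega}{4}}}{14}

Case ω < 0 (upper half-plane, counterclockwise contour ⇒ F(ω) = +2πi·ΣRes):
  Res_{z = \frac{7 i}{4}} g(z) = \frac{9 i \left(- 7 \omega - 4\right) e^{\frac{7 \omega}{4}}}{28} (pole of order 2)
  F(ω) = 2πi·ΣRes = \frac{9 \pi \left(7 \omega + 4\right) e^{\frac{7 \omega}{4}}}{14}

Both cases combine into a single formula in |ω|:

F(ω) = \frac{9 \pi \left(4 - 7 \left|{\omega}\right|\right) e^{- \frac{7 \left|{\omega}\right|}{4}}}{14}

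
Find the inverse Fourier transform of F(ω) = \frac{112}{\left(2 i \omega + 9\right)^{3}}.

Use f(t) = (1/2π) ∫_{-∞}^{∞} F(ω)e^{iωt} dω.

f(t) = 7 t^{2} e^{- \frac{9 t}{2}} u\left(t\right)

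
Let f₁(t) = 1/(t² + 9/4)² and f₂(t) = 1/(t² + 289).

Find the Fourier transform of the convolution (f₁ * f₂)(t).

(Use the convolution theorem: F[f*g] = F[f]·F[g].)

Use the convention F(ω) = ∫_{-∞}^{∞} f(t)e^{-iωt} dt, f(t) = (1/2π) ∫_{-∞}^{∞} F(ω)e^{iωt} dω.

F[f₁*f₂](ω) = \frac{2 \pi^{2} \left(3 \left|{\omega}\right| + 2\right) e^{- \frac{37 \left|{\omega}\right|}{2}}}{459}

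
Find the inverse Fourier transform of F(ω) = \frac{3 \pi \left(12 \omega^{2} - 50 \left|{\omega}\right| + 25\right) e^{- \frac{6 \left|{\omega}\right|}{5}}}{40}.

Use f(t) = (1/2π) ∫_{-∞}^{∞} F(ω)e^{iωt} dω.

f(t) = \frac{6 t^{4}}{\left(t^{2} + \frac{36}{25}\right)^{3}}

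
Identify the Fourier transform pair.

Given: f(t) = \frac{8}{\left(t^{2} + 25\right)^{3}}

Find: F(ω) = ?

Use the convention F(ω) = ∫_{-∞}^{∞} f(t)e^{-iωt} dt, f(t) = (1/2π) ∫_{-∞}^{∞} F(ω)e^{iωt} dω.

F(ω) = \frac{\pi \left(25 \omega^{2} + 15 \left|{\omega}\right| + 3\right) e^{- 5 \left|{\omega}\right|}}{3125}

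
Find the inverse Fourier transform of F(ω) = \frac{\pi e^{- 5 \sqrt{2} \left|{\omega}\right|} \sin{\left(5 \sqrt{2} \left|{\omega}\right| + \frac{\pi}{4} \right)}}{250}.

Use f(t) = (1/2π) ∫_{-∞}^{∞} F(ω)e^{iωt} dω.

f(t) = \frac{4}{t^{4} + 10000}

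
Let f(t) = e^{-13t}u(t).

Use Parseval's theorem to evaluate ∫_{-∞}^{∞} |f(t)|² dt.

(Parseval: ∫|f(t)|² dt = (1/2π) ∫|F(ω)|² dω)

∫|f(t)|² dt = \frac{1}{26}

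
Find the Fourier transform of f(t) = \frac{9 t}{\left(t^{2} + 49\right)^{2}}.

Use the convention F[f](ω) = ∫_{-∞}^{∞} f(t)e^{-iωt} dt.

F(ω) = - \frac{9 i \pi \omega e^{- 7 \left|{\omega}\right|}}{14}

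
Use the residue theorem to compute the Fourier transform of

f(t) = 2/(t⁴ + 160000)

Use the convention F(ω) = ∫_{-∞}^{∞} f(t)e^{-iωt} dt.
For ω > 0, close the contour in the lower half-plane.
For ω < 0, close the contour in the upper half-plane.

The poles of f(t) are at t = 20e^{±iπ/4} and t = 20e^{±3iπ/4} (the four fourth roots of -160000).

Let g(z) = f(z)e^{-iωz}; for large |z| the factor e^{-iωz} decays in the lower half-plane when ω > 0 and in the upper half-plane when ω < 0.

Case ω > 0 (lower half-plane, clockwise contour ⇒ F(ω) = -2πi·ΣRes):
  Res_{z = - 10 \sqrt{2} - 10 \sqrt{2} i} g(z) = \frac{\sqrt{2} i \left(1 - i\right) e^{10 \sqrt{2} \omega \left(-1 + i\right)}}{32000}
  Res_{z = 10 \sqrt{2} - 10 \sqrt{2} i} g(z) = \frac{\sqrt{2} i \left(1 + i\right) e^{- 10 \sqrt{2} \omega \left(1 + i\right)}}{32000}
  F(ω) = -2πi·ΣRes = \frac{\sqrt{2} \pi \left(1 - i\right) \left(e^{20 \sqrt{2} i \omega} + i\right) e^{- 10 \sqrt{2} \omega \left(1 + i\right)}}{16000} = \frac{\pi e^{- 10 \sqrt{2} \omega} \sin{\left(10 \sqrt{2} \omega + \frac{\pi}{4} \right)}}{4000}

Case ω < 0 (upper half-plane, counterclockwise contour ⇒ F(ω) = +2πi·ΣRes):
  Res_{z = 10 \sqrt{2} + 10 \sqrt{2} i} g(z) = \frac{\sqrt{2} i \left(-1 + i\right) e^{10 \sqrt{2} \omega \left(1 - i\right)}}{32000}
  Res_{z = - 10 \sqrt{2} + 10 \sqrt{2} i} g(z) = \frac{\sqrt{2} \left(1 - i\right) e^{10 \sqrt{2} \omega \left(1 + i\right)}}{32000}
  F(ω) = 2πi·ΣRes = - \frac{\sqrt{2} i \pi \left(i \left(1 - i\right) e^{10 \sqrt{2} \omega \left(1 - i\right)} - \left(1 - i\right) e^{10 \sqrt{2} \omega \left(1 + i\right)}\right)}{16000} = \frac{\pi e^{10 \sqrt{2} \omega} \cos{\left(10 \sqrt{2} \omega + \frac{\pi}{4} \right)}}{4000}

Both cases combine into a single formula in |ω|:

F(ω) = \frac{\pi e^{- 10 \sqrt{2} \left|{\omega}\right|} \sin{\left(10 \sqrt{2} \left|{\omega}\right| + \frac{\pi}{4} \right)}}{4000}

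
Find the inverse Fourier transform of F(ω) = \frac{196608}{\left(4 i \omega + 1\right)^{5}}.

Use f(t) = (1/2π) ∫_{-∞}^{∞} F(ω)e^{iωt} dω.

f(t) = 8 t^{4} e^{- \frac{t}{4}} u\left(t\right)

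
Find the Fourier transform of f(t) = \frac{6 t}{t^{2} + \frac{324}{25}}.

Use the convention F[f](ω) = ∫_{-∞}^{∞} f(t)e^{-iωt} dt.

F(ω) = - 6 i \pi e^{- \frac{18 \left|{\omega}\right|}{5}} \operatorname{sign}{\left(\omega \right)}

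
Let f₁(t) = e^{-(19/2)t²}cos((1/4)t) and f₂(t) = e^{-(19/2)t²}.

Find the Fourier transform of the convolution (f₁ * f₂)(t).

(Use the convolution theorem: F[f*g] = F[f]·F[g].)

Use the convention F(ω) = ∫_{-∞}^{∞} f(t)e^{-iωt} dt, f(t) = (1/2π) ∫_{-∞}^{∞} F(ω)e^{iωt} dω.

F[f₁*f₂](ω) = \frac{\pi \left(e^{\frac{\omega}{38}} + 1\right) e^{- \frac{\omega^{2}}{19} - \frac{\omega}{76} - \frac{1}{608}}}{19}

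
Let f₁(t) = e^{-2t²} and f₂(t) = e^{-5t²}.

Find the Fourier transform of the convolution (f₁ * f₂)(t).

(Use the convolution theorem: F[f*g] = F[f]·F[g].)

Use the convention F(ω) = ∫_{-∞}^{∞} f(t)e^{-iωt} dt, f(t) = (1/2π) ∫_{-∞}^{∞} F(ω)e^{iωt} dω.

F[f₁*f₂](ω) = \frac{\sqrt{10} \pi e^{- \frac{7 \omega^{2}}{40}}}{10}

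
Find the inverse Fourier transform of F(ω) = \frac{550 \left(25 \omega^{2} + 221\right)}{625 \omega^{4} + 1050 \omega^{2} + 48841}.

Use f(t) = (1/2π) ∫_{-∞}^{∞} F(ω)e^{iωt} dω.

f(t) = 5 e^{- \frac{11 \left|{t}\right|}{5}} \cos{\left(2 \left|{t}\right| \right)}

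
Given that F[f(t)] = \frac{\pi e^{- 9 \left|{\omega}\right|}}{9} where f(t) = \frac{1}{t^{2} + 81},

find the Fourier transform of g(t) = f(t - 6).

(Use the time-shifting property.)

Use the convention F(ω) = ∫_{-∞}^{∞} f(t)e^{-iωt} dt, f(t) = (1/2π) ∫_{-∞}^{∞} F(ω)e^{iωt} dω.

F[g](ω) = \frac{\pi e^{- 6 i \omega - 9 \left|{\omega}\right|}}{9}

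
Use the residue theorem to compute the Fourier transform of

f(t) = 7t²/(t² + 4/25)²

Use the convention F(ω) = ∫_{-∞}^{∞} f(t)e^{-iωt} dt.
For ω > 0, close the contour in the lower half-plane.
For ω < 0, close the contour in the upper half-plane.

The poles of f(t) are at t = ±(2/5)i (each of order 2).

Let g(z) = f(z)e^{-iωz}; for large |z| the factor e^{-iωz} decays in the lower half-plane when ω > 0 and in the upper half-plane when ω < 0.

Case ω > 0 (lower half-plane, clockwise contour ⇒ F(ω) = -2πi·ΣRes):
  Res_{z = - \frac{2 i}{5}} g(z) = \frac{7 i \left(5 - 2 \omega\right) e^{- \frac{2 \omega}{5}}}{8} (pole of order 2)
  F(ω) = -2πi·ΣRes = \frac{7 \pi \left(5 - 2 \omega\right) e^{- \frac{2 \omega}{5}}}{4}

Case ω < 0 (upper half-plane, counterclockwise contour ⇒ F(ω) = +2πi·ΣRes):
  Res_{z = \frac{2 i}{5}} g(z) = \frac{7 i \left(- 2 \omega - 5\right) e^{\frac{2 \omega}{5}}}{8} (pole of order 2)
  F(ω) = 2πi·ΣRes = \frac{7 \pi \left(2 \omega + 5\right) e^{\frac{2 \omega}{5}}}{4}

Both cases combine into a single formula in |ω|:

F(ω) = \frac{7 \pi \left(5 - 2 \left|{\omega}\right|\right) e^{- \frac{2 \left|{\omega}\right|}{5}}}{4}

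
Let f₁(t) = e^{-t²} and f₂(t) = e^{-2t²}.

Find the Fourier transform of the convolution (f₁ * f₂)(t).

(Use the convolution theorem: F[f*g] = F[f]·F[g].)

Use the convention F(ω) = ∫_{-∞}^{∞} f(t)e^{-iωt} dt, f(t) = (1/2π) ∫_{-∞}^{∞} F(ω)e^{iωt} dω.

F[f₁*f₂](ω) = \frac{\sqrt{2} \pi e^{- \frac{3 \omega^{2}}{8}}}{2}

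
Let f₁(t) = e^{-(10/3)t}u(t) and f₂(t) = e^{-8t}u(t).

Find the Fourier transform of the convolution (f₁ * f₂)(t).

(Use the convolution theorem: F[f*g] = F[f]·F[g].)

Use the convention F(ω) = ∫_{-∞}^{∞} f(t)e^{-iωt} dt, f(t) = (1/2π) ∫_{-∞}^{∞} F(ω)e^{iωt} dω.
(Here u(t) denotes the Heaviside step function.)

F[f₁*f₂](ω) = \frac{3}{\left(i \omega + 8\right) \left(3 i \omega + 10\right)}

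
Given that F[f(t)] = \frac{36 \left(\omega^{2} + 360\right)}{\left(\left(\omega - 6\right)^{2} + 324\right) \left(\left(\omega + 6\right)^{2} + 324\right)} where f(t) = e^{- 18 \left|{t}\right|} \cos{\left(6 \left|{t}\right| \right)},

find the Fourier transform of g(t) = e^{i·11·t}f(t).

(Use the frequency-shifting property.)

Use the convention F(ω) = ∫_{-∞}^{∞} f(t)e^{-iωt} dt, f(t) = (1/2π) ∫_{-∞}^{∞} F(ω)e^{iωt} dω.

F[g](ω) = \frac{36 \left(\left(\omega - 11\right)^{2} + 360\right)}{\left(\left(\omega - 17\right)^{2} + 324\right) \left(\left(\omega - 5\right)^{2} + 324\right)}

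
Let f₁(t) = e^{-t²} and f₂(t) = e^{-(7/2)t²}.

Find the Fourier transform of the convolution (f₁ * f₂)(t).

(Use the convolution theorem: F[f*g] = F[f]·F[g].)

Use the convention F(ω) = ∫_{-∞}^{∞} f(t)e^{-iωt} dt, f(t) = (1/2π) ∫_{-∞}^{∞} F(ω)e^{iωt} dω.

F[f₁*f₂](ω) = \frac{\sqrt{14} \pi e^{- \frac{9 \omega^{2}}{28}}}{7}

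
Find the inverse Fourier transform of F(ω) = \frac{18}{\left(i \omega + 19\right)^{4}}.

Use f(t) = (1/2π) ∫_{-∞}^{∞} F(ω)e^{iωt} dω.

f(t) = 3 t^{3} e^{- 19 t} u\left(t\right)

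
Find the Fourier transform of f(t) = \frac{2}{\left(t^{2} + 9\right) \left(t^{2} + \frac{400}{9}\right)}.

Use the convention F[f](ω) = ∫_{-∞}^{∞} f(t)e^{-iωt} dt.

F(ω) = \frac{6 \pi e^{- 3 \left|{\omega}\right|}}{319} - \frac{27 \pi e^{- \frac{20 \left|{\omega}\right|}{3}}}{3190}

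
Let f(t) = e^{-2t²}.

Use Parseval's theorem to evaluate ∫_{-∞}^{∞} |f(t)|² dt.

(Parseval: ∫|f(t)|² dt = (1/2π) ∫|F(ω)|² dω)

∫|f(t)|² dt = \frac{\sqrt{\pi}}{2}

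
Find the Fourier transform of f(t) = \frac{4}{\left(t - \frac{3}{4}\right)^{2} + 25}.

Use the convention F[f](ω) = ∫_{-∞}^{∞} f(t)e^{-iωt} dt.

F(ω) = \frac{4 \pi e^{- \frac{3 i \omega}{4} - 5 \left|{\omega}\right|}}{5}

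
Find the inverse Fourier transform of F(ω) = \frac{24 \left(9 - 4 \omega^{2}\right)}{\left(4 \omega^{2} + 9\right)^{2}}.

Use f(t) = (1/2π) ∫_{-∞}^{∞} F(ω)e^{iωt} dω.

f(t) = 3 e^{- \frac{3 \left|{t}\right|}{2}} \left|{t}\right|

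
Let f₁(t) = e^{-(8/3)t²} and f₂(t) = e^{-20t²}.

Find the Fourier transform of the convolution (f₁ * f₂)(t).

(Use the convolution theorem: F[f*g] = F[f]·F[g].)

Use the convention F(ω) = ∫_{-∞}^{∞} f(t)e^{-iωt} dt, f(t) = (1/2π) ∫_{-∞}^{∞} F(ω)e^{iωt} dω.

F[f₁*f₂](ω) = \frac{\sqrt{30} \pi e^{- \frac{17 \omega^{2}}{160}}}{40}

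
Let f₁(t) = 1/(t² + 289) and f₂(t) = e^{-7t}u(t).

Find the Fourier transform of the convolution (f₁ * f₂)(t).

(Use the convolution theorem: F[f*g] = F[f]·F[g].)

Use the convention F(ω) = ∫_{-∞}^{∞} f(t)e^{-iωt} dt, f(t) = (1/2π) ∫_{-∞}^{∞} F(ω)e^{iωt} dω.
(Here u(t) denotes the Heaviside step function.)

F[f₁*f₂](ω) = \frac{\pi e^{- 17 \left|{\omega}\right|}}{17 \left(i \omega + 7\right)}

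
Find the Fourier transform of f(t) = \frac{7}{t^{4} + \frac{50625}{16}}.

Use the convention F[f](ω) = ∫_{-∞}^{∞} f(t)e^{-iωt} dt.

F(ω) = \frac{56 \pi e^{- \frac{15 \sqrt{2} \left|{\omega}\right|}{4}} \sin{\left(\frac{15 \sqrt{2} \left|{\omega}\right|}{4} + \frac{\pi}{4} \right)}}{3375}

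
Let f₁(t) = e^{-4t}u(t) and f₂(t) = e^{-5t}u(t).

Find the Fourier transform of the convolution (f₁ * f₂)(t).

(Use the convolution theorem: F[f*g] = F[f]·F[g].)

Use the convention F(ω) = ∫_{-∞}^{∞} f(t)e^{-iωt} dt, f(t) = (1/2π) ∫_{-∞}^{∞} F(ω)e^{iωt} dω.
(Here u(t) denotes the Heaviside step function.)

F[f₁*f₂](ω) = \frac{1}{\left(i \omega + 4\right) \left(i \omega + 5\right)}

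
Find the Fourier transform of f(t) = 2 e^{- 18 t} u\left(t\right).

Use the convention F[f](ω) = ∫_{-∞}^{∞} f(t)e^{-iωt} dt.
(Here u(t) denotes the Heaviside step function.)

F(ω) = \frac{2}{i \omega + 18}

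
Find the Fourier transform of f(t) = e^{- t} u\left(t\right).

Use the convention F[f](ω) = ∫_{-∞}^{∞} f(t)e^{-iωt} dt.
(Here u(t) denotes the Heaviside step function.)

F(ω) = \frac{1}{i \omega + 1}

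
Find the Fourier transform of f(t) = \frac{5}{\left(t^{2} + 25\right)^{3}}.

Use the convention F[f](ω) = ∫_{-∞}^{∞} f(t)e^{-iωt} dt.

F(ω) = \frac{\pi \left(25 \omega^{2} + 15 \left|{\omega}\right| + 3\right) e^{- 5 \left|{\omega}\right|}}{5000}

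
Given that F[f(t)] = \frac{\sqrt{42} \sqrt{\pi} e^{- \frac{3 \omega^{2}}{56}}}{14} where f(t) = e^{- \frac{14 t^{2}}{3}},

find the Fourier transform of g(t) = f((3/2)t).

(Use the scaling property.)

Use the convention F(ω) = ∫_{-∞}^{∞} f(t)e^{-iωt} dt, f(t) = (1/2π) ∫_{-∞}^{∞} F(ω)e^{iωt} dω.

F[g](ω) = \frac{\sqrt{42} \sqrt{\pi} e^{- \frac{\omega^{2}}{42}}}{21}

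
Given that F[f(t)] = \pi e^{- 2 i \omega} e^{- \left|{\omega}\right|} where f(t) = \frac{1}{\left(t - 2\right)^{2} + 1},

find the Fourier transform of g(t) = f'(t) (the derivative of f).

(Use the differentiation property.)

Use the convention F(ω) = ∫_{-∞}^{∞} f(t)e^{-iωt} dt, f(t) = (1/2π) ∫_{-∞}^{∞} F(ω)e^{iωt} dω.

F[g](ω) = i \pi \omega e^{- 2 i \omega - \left|{\omega}\right|}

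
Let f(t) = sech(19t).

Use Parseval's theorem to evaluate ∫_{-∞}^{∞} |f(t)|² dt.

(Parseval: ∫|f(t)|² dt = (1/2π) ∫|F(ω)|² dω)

∫|f(t)|² dt = \frac{2}{19}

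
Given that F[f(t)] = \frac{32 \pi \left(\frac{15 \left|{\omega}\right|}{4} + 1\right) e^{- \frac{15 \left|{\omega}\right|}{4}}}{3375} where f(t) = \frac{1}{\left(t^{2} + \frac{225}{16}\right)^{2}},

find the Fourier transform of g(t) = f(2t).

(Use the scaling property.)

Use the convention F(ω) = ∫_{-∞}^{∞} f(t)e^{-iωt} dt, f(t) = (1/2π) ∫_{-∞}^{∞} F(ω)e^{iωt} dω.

F[g](ω) = \frac{2 \pi \left(15 \left|{\omega}\right| + 8\right) e^{- \frac{15 \left|{\omega}\right|}{8}}}{3375}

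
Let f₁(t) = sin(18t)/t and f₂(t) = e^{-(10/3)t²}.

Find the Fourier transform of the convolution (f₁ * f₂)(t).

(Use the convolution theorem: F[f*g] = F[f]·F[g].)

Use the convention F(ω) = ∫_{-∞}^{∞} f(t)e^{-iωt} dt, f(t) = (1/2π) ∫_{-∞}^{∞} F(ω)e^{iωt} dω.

F[f₁*f₂](ω) = \begin{cases} \frac{\sqrt{30} \pi^{\frac{3}{2}} e^{- \frac{3 \omega^{2}}{40}}}{10} & \text{for}\: \omega > -18 \wedge \omega < 18 \\0 & \text{otherwise} \end{cases}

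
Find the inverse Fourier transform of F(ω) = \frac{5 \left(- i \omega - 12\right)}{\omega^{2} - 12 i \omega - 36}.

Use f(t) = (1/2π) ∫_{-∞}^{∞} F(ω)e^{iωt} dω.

f(t) = 5 \left(6 t + 1\right) e^{- 6 t} u\left(t\right)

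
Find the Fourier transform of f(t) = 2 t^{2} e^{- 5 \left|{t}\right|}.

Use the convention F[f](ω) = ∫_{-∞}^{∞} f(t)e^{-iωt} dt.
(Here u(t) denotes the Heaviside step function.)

F(ω) = \frac{40 \left(25 - 3 \omega^{2}\right)}{\left(\omega^{2} + 25\right)^{3}}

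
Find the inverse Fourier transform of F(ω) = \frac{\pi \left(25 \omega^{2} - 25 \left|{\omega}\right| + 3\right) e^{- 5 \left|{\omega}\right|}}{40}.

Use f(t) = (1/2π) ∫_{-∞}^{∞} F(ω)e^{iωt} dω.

f(t) = \frac{t^{4}}{\left(t^{2} + 25\right)^{3}}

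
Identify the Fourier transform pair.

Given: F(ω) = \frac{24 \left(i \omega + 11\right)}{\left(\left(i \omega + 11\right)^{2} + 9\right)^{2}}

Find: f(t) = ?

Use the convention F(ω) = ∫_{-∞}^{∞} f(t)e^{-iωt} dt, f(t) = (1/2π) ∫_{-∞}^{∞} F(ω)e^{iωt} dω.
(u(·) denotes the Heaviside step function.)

f(t) = 4 t e^{- 11 t} \sin{\left(3 t \right)} u\left(t\right)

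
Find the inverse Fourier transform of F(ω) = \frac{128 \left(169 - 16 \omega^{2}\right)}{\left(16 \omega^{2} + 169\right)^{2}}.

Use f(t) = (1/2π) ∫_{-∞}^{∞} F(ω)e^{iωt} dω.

f(t) = 4 e^{- \frac{13 \left|{t}\right|}{4}} \left|{t}\right|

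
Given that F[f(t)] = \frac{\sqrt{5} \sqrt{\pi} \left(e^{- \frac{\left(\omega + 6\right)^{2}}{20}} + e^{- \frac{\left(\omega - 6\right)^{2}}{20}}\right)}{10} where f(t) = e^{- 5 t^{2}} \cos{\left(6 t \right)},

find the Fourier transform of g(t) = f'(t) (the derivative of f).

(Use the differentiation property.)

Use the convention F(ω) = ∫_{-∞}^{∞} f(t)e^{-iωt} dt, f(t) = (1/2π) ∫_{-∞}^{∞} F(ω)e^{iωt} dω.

F[g](ω) = \frac{\sqrt{5} i \sqrt{\pi} \omega \left(e^{\frac{6 \omega}{5}} + 1\right) e^{- \frac{\omega^{2}}{20} - \frac{3 \omega}{5} - \frac{9}{5}}}{10}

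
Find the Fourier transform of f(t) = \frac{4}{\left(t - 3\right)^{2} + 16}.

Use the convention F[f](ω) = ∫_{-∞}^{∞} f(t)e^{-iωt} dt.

F(ω) = \pi e^{- 3 i \omega - 4 \left|{\omega}\right|}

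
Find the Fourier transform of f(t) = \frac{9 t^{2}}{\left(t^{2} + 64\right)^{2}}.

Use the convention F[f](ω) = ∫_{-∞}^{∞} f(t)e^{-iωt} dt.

F(ω) = \frac{9 \pi \left(1 - 8 \left|{\omega}\right|\right) e^{- 8 \left|{\omega}\right|}}{16}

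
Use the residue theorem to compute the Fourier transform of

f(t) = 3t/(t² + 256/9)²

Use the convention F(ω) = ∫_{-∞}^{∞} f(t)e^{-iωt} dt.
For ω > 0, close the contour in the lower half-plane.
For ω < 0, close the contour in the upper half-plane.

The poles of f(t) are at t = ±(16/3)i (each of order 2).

Let g(z) = f(z)e^{-iωz}; for large |z| the factor e^{-iωz} decays in the lower half-plane when ω > 0 and in the upper half-plane when ω < 0.

Case ω > 0 (lower half-plane, clockwise contour ⇒ F(ω) = -2πi·ΣRes):
  Res_{z = - \frac{16 i}{3}} g(z) = \frac{9 \omega e^{- \frac{16 \omega}{3}}}{64} (pole of order 2)
  F(ω) = -2πi·ΣRes = - \frac{9 i \pi \omega e^{- \frac{16 \omega}{3}}}{32}

Case ω < 0 (upper half-plane, counterclockwise contour ⇒ F(ω) = +2πi·ΣRes):
  Res_{z = \frac{16 i}{3}} g(z) = - \frac{9 \omega e^{\frac{16 \omega}{3}}}{64} (pole of order 2)
  F(ω) = 2πi·ΣRes = - \frac{9 i \pi \omega e^{\frac{16 \omega}{3}}}{32}

Both cases combine into a single formula in |ω|:

F(ω) = - \frac{9 i \pi \omega e^{- \frac{16 \left|{\omega}\right|}{3}}}{32}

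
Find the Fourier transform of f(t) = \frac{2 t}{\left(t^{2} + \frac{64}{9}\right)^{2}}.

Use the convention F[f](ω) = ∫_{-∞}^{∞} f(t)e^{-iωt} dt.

F(ω) = - \frac{3 i \pi \omega e^{- \frac{8 \left|{\omega}\right|}{3}}}{8}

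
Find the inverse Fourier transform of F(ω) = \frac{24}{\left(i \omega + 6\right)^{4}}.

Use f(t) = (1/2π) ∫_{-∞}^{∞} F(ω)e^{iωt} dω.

f(t) = 4 t^{3} e^{- 6 t} u\left(t\right)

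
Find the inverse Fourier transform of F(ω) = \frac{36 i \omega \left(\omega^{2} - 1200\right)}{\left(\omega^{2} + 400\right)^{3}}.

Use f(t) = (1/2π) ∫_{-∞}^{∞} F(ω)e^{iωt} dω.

f(t) = 9 t e^{- 20 \left|{t}\right|} \left|{t}\right|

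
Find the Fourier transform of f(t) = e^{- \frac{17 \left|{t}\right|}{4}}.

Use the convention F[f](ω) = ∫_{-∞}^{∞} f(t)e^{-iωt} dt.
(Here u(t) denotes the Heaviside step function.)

F(ω) = \frac{136}{16 \omega^{2} + 289}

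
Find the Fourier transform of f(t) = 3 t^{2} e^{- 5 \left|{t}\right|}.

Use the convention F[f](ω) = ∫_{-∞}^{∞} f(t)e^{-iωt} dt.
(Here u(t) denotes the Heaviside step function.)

F(ω) = \frac{60 \left(25 - 3 \omega^{2}\right)}{\left(\omega^{2} + 25\right)^{3}}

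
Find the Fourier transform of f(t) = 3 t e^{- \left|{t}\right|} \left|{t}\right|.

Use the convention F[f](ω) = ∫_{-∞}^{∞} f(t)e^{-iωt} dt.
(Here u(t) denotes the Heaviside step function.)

F(ω) = \frac{12 i \omega \left(\omega^{2} - 3\right)}{\left(\omega^{2} + 1\right)^{3}}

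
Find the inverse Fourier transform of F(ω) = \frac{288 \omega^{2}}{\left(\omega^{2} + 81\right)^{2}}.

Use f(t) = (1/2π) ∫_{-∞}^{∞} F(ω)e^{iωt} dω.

f(t) = 8 \left(1 - 9 \left|{t}\right|\right) e^{- 9 \left|{t}\right|}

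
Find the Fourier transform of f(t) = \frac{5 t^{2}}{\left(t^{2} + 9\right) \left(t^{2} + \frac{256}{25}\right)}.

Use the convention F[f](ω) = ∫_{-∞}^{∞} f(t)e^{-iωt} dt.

F(ω) = - \frac{375 \pi e^{- 3 \left|{\omega}\right|}}{31} + \frac{400 \pi e^{- \frac{16 \left|{\omega}\right|}{5}}}{31}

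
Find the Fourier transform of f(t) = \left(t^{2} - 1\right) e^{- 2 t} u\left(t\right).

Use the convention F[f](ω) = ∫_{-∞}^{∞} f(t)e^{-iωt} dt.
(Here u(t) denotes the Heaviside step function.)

F(ω) = \frac{2 i \omega - \left(i \omega + 2\right)^{3} + 4}{\left(i \omega + 2\right)^{4}}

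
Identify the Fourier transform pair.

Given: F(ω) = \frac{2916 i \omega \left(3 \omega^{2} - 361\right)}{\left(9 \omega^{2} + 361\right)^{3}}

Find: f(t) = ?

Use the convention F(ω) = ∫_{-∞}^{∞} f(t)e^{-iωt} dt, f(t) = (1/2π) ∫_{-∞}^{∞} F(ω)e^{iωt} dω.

f(t) = 3 t e^{- \frac{19 \left|{t}\right|}{3}} \left|{t}\right|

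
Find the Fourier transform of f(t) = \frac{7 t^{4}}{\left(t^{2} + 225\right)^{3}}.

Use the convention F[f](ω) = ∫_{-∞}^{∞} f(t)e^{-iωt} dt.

F(ω) = \frac{7 \pi \left(75 \omega^{2} - 25 \left|{\omega}\right| + 1\right) e^{- 15 \left|{\omega}\right|}}{40}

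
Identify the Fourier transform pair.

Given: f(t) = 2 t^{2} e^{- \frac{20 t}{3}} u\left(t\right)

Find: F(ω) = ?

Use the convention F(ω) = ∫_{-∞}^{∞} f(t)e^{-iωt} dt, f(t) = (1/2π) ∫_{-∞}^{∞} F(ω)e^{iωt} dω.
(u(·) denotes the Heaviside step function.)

F(ω) = \frac{108}{\left(3 i \omega + 20\right)^{3}}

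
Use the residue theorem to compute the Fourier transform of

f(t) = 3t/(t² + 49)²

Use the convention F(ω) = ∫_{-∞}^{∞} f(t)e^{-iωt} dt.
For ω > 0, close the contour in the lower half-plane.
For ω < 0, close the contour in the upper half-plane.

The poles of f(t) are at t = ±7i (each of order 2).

Let g(z) = f(z)e^{-iωz}; for large |z| the factor e^{-iωz} decays in the lower half-plane when ω > 0 and in the upper half-plane when ω < 0.

Case ω > 0 (lower half-plane, clockwise contour ⇒ F(ω) = -2πi·ΣRes):
  Res_{z = - 7 i} g(z) = \frac{3 \omega e^{- 7 \omega}}{28} (pole of order 2)
  F(ω) = -2πi·ΣRes = - \frac{3 i \pi \omega e^{- 7 \omega}}{14}

Case ω < 0 (upper half-plane, counterclockwise contour ⇒ F(ω) = +2πi·ΣRes):
  Res_{z = 7 i} g(z) = - \frac{3 \omega e^{7 \omega}}{28} (pole of order 2)
  F(ω) = 2πi·ΣRes = - \frac{3 i \pi \omega e^{7 \omega}}{14}

Both cases combine into a single formula in |ω|:

F(ω) = - \frac{3 i \pi \omega e^{- 7 \left|{\omega}\right|}}{14}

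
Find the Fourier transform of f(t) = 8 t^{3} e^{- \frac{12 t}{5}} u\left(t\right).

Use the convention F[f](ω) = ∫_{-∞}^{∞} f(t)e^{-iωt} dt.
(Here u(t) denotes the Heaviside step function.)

F(ω) = \frac{30000}{\left(5 i \omega + 12\right)^{4}}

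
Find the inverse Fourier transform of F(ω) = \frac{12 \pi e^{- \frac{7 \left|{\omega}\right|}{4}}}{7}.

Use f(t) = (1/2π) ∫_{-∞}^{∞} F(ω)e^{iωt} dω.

f(t) = \frac{3}{t^{2} + \frac{49}{16}}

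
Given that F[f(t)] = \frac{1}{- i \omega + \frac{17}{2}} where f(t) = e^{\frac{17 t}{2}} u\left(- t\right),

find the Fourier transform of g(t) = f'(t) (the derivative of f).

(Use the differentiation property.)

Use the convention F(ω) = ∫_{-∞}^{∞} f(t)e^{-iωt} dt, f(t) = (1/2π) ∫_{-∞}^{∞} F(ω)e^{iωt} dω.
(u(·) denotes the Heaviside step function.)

F[g](ω) = - \frac{2 \omega}{2 \omega + 17 i}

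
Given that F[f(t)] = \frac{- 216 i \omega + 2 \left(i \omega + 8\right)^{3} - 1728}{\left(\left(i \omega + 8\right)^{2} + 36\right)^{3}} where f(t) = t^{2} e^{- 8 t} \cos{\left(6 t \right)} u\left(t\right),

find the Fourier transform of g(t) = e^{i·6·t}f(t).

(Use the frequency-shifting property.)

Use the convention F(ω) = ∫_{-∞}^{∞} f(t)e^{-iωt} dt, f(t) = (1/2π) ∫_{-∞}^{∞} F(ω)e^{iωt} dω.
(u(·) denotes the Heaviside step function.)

F[g](ω) = \frac{2 \left(108 i \left(6 - \omega\right) + \left(i \left(\omega - 6\right) + 8\right)^{3} - 864\right)}{\left(\left(i \left(\omega - 6\right) + 8\right)^{2} + 36\right)^{3}}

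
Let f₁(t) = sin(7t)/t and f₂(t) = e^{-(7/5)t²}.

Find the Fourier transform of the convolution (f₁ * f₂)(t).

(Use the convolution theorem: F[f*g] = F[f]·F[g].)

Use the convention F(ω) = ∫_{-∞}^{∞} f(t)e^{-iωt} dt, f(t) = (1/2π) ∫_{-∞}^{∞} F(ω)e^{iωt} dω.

F[f₁*f₂](ω) = \begin{cases} \frac{\sqrt{35} \pi^{\frac{3}{2}} e^{- \frac{5 \omega^{2}}{28}}}{7} & \text{for}\: \omega > -7 \wedge \omega < 7 \\0 & \text{otherwise} \end{cases}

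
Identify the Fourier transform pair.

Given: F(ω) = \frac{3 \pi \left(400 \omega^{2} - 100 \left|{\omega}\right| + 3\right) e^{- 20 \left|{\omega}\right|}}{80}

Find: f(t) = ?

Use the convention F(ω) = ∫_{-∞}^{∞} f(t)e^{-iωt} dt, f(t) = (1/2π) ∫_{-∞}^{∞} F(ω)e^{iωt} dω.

f(t) = \frac{6 t^{4}}{\left(t^{2} + 400\right)^{3}}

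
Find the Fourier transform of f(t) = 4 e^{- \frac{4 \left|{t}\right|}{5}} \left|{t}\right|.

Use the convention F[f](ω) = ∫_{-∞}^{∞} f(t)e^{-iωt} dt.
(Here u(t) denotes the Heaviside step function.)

F(ω) = \frac{200 \left(16 - 25 \omega^{2}\right)}{\left(25 \omega^{2} + 16\right)^{2}}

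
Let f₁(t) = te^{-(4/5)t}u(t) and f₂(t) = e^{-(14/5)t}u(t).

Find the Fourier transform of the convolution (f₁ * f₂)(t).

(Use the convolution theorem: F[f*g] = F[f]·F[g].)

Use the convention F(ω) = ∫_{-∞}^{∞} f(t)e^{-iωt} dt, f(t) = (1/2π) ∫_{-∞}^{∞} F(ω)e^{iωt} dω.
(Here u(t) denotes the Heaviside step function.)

F[f₁*f₂](ω) = \frac{125}{\left(5 i \omega + 4\right)^{2} \left(5 i \omega + 14\right)}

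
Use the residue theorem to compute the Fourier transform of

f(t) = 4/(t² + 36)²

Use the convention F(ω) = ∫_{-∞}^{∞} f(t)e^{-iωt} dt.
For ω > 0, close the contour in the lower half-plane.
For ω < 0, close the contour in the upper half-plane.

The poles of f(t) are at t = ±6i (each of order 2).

Let g(z) = f(z)e^{-iωz}; for large |z| the factor e^{-iωz} decays in the lower half-plane when ω > 0 and in the upper half-plane when ω < 0.

Case ω > 0 (lower half-plane, clockwise contour ⇒ F(ω) = -2πi·ΣRes):
  Res_{z = - 6 i} g(z) = \frac{i \left(6 \omega + 1\right) e^{- 6 \omega}}{216} (pole of order 2)
  F(ω) = -2πi·ΣRes = \frac{\pi \left(6 \omega + 1\right) e^{- 6 \omega}}{108}

Case ω < 0 (upper half-plane, counterclockwise contour ⇒ F(ω) = +2πi·ΣRes):
  Res_{z = 6 i} g(z) = \frac{i \left(6 \omega - 1\right) e^{6 \omega}}{216} (pole of order 2)
  F(ω) = 2πi·ΣRes = \frac{\pi \left(1 - 6 \omega\right) e^{6 \omega}}{108}

Both cases combine into a single formula in |ω|:

F(ω) = \frac{\pi \left(6 \left|{\omega}\right| + 1\right) e^{- 6 \left|{\omega}\right|}}{108}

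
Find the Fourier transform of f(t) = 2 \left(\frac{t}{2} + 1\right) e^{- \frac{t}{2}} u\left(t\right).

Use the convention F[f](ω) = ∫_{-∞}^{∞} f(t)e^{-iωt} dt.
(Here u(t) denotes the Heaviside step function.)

F(ω) = \frac{8 \left(- i \omega - 1\right)}{4 \omega^{2} - 4 i \omega - 1}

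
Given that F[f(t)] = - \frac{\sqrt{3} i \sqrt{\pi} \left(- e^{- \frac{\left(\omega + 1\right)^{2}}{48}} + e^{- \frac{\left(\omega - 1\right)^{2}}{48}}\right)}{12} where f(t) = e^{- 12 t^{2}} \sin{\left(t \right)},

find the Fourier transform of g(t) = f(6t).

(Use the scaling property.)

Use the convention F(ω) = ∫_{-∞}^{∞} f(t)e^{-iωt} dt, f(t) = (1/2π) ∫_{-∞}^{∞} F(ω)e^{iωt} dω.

F[g](ω) = \frac{\sqrt{3} i \sqrt{\pi} \left(1 - e^{\frac{\omega}{72}}\right) e^{- \frac{\omega^{2}}{1728} - \frac{\omega}{144} - \frac{1}{48}}}{72}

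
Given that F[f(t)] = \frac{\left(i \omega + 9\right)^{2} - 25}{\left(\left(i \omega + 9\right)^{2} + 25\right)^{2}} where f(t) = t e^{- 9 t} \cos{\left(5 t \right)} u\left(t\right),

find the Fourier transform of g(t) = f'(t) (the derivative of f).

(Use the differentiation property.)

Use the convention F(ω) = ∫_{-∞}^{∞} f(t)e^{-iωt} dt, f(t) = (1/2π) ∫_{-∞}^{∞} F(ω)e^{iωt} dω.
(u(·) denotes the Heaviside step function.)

F[g](ω) = \frac{i \omega \left(\left(i \omega + 9\right)^{2} - 25\right)}{\left(\left(i \omega + 9\right)^{2} + 25\right)^{2}}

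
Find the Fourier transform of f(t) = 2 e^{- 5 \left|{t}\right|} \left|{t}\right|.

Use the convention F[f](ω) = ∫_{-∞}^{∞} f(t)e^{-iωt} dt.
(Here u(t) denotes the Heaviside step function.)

F(ω) = \frac{4 \left(25 - \omega^{2}\right)}{\left(\omega^{2} + 25\right)^{2}}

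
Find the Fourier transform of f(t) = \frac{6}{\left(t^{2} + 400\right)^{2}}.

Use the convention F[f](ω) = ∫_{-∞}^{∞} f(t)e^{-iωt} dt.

F(ω) = \frac{3 \pi \left(20 \left|{\omega}\right| + 1\right) e^{- 20 \left|{\omega}\right|}}{8000}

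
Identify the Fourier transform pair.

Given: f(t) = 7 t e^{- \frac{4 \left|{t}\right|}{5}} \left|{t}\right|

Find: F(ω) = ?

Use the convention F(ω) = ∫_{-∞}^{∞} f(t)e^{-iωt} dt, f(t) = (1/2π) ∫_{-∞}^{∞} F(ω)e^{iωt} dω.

F(ω) = \frac{17500 i \omega \left(25 \omega^{2} - 48\right)}{\left(25 \omega^{2} + 16\right)^{3}}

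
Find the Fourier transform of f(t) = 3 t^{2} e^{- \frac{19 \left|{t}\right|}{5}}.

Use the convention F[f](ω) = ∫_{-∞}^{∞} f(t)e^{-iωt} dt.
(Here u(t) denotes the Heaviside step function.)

F(ω) = \frac{28500 \left(361 - 75 \omega^{2}\right)}{\left(25 \omega^{2} + 361\right)^{3}}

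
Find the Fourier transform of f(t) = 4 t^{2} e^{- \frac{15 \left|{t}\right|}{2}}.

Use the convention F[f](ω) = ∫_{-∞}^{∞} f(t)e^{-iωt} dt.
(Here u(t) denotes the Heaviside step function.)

F(ω) = \frac{5760 \left(75 - 4 \omega^{2}\right)}{\left(4 \omega^{2} + 225\right)^{3}}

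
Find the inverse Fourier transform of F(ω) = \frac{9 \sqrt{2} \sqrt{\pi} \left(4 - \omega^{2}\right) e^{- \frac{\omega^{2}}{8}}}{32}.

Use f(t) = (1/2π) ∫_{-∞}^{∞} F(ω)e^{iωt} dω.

f(t) = 9 t^{2} e^{- 2 t^{2}}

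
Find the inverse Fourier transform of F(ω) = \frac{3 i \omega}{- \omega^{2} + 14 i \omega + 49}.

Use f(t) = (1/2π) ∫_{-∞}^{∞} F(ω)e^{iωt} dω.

f(t) = 3 \left(1 - 7 t\right) e^{- 7 t} u\left(t\right)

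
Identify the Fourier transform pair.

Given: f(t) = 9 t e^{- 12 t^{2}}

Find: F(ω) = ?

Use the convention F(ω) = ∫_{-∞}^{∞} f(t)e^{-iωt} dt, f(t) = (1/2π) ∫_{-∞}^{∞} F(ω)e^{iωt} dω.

F(ω) = - \frac{\sqrt{3} i \sqrt{\pi} \omega e^{- \frac{\omega^{2}}{48}}}{16}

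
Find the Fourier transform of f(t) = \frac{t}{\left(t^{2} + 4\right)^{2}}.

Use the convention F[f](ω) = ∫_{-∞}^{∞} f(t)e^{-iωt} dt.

F(ω) = - \frac{i \pi \omega e^{- 2 \left|{\omega}\right|}}{4}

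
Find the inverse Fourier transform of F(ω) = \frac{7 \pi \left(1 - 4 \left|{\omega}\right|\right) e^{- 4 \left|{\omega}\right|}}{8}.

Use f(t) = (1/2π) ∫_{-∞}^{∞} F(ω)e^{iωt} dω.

f(t) = \frac{7 t^{2}}{\left(t^{2} + 16\right)^{2}}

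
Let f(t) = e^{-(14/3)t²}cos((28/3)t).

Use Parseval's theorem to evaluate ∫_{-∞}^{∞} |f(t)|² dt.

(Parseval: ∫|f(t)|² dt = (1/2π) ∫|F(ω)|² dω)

∫|f(t)|² dt = \frac{\sqrt{21} \sqrt{\pi} \left(1 + e^{\frac{28}{3}}\right)}{28 e^{\frac{28}{3}}}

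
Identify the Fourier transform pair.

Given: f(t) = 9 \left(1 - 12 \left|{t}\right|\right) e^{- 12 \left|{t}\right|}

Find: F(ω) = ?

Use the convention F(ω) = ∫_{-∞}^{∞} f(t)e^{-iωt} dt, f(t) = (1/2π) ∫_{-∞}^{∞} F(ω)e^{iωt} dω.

F(ω) = \frac{432 \omega^{2}}{\left(\omega^{2} + 144\right)^{2}}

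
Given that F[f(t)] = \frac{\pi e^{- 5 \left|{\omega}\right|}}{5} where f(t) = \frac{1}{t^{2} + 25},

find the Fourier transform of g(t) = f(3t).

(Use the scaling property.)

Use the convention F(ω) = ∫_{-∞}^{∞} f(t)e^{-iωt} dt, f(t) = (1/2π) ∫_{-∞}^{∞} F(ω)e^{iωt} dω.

F[g](ω) = \frac{\pi e^{- \frac{5 \left|{\omega}\right|}{3}}}{15}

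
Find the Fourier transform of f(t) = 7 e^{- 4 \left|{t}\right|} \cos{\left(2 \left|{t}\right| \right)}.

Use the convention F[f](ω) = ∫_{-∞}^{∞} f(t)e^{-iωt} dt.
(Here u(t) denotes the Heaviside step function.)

F(ω) = \frac{56 \left(\omega^{2} + 20\right)}{\omega^{4} + 24 \omega^{2} + 400}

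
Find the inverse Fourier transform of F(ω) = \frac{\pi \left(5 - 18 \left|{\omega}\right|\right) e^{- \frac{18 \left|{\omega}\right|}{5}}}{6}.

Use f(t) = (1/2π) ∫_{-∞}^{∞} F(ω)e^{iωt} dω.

f(t) = \frac{6 t^{2}}{\left(t^{2} + \frac{324}{25}\right)^{2}}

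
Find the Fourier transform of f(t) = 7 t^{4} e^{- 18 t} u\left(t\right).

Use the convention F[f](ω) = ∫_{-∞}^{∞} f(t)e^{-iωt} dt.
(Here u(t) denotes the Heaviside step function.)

F(ω) = \frac{168}{\left(i \omega + 18\right)^{5}}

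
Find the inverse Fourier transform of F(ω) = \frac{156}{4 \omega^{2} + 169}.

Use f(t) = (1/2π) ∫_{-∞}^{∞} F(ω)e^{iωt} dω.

f(t) = 3 e^{- \frac{13 \left|{t}\right|}{2}}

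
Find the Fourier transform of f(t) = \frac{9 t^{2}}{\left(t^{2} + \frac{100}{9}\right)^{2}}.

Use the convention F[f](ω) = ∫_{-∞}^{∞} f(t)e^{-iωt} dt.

F(ω) = \frac{9 \pi \left(3 - 10 \left|{\omega}\right|\right) e^{- \frac{10 \left|{\omega}\right|}{3}}}{20}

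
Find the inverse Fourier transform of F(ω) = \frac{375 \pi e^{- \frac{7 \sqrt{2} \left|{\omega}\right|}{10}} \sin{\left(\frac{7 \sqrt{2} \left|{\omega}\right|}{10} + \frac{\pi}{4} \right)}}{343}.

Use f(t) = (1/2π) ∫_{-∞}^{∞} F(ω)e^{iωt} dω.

f(t) = \frac{3}{t^{4} + \frac{2401}{625}}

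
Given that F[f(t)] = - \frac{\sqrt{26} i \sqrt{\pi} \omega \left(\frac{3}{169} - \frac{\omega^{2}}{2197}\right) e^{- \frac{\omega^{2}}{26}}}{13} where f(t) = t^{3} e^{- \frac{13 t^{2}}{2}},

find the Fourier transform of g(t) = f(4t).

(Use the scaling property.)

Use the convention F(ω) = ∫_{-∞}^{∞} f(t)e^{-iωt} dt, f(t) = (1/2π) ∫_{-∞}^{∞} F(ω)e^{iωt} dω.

F[g](ω) = \frac{\sqrt{26} i \sqrt{\pi} \omega \left(\omega^{2} - 624\right) e^{- \frac{\omega^{2}}{416}}}{7311616}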